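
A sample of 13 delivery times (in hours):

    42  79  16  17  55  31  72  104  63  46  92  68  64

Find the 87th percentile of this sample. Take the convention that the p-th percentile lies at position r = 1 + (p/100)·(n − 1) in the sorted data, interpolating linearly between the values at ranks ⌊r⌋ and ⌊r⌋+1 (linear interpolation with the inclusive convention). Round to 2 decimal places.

Sorted: 16, 17, 31, 42, 46, 55, 63, 64, 68, 72, 79, 92, 104.
n = 13.
r = 1 + (87/100)·(13 − 1) = 1 + 10.44 = 11.44.
Rank 11 is 79 and rank 12 is 92.
Interpolate: 79 + 0.44·(92 − 79) = 79 + 0.44·13 = 84.72.

84.72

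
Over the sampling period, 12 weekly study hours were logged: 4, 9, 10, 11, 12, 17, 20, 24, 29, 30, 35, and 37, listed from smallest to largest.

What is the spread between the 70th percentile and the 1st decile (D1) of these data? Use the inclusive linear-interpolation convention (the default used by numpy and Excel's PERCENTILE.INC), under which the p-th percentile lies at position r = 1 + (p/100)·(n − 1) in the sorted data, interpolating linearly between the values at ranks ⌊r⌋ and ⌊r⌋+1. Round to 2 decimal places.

n = 12.
P10: r = 2.1; ranks 2–3 are 9, 10; interpolating gives 9.1.
P70: r = 8.7; ranks 8–9 are 24, 29; interpolating gives 27.5.
Difference: 27.5 − 9.1 = 18.4.

18.40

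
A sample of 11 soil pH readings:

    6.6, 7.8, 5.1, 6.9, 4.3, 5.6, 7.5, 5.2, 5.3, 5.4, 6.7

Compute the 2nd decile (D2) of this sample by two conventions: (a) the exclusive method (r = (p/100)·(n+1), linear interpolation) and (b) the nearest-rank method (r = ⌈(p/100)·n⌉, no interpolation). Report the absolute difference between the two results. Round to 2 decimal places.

Sorted: 4.3, 5.1, 5.2, 5.3, 5.4, 5.6, 6.6, 6.7, 6.9, 7.5, 7.8.
n = 11.
(a) r = 2.4; between ranks 2 (5.1) and 3 (5.2): 5.14.
(b) the nearest-rank method: rank 3 → 5.2.
|5.14 − 5.2| = 0.06.

0.06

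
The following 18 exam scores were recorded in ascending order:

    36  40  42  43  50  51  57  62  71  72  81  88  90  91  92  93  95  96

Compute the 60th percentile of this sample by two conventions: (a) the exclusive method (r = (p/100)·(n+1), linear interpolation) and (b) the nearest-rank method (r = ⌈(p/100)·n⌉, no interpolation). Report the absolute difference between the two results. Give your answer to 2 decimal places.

n = 18.
(a) r = 11.4; between ranks 11 (81) and 12 (88): 83.8.
(b) the nearest-rank method: rank 11 → 81.
|83.8 − 81| = 2.8.

2.80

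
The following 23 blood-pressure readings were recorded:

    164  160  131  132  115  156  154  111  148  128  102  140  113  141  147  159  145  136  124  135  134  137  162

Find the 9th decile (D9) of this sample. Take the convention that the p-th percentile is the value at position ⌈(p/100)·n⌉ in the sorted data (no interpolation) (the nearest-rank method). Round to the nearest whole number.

160

Sorted: 102, 111, 113, 115, 124, 128, 131, 132, 134, 135, 136, 137, 140, 141, 145, 147, 148, 154, 156, 159, 160, 162, 164.
n = 23.
Position = ⌈90/100 · 23⌉ = ⌈20.7⌉ = 21.
The value at rank 21 is 160.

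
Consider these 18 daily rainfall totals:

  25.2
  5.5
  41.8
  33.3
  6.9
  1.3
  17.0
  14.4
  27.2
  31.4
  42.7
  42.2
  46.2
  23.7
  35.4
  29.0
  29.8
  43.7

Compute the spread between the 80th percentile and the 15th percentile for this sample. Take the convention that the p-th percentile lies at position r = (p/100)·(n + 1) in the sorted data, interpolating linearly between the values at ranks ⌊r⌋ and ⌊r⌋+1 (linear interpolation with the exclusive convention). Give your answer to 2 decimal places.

35.61

Sorted: 1.3, 5.5, 6.9, 14.4, 17.0, 23.7, 25.2, 27.2, 29.0, 29.8, 31.4, 33.3, 35.4, 41.8, 42.2, 42.7, 43.7, 46.2.
n = 18.
P15: r = 2.85; ranks 2–3 are 5.5, 6.9; interpolating gives 6.69.
P80: r = 15.2; ranks 15–16 are 42.2, 42.7; interpolating gives 42.3.
Difference: 42.3 − 6.69 = 35.61.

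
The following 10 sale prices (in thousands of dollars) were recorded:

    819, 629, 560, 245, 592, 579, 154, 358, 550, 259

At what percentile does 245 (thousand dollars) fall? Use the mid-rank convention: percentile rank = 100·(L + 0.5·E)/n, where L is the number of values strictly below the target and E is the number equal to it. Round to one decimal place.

Sorted: 154, 245, 259, 358, 550, 560, 579, 592, 629, 819.
Count below 245: L = 1; count equal: E = 1; n = 10.
Percentile rank = 100·(1 + 0.5·1)/10 = 100·1.5/10 = 15.

15.0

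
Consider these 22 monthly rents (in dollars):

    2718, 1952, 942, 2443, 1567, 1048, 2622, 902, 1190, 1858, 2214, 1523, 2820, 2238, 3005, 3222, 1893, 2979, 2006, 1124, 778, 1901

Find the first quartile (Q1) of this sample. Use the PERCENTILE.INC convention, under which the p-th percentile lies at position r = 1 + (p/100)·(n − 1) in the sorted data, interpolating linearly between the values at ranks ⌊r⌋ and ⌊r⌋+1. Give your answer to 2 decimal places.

Sorted: 778, 902, 942, 1048, 1124, 1190, 1523, 1567, 1858, 1893, 1901, 1952, 2006, 2214, 2238, 2443, 2622, 2718, 2820, 2979, 3005, 3222.
n = 22.
r = 1 + (25/100)·(22 − 1) = 1 + 5.25 = 6.25.
Rank 6 is 1190 and rank 7 is 1523.
Interpolate: 1190 + 0.25·(1523 − 1190) = 1190 + 0.25·333 = 1273.25.

1273.25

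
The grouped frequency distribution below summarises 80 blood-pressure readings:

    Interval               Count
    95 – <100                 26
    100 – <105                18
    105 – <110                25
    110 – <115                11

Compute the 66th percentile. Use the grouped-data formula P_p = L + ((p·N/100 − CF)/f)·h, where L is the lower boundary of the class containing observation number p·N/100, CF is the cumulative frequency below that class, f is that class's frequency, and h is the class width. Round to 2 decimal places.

106.76

N = 80; target position k = 66/100 · 80 = 52.8.
Cumulative frequencies: 26, 44, 69, 80.
Observation 52.8 falls in the class 105 – <110.
L = 105, CF = 44, f = 25, h = 5.
P66 = 105 + ((52.8 − 44)/25)·5 = 105 + 1.76 = 106.76.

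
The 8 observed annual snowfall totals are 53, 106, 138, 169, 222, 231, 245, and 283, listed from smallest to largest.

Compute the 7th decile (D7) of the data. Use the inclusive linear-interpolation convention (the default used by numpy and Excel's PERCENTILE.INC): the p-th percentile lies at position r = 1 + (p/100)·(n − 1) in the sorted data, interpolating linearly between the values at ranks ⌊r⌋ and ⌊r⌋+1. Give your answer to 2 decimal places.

n = 8.
r = 1 + (70/100)·(8 − 1) = 1 + 4.9 = 5.9.
Rank 5 is 222 and rank 6 is 231.
Interpolate: 222 + 0.9·(231 − 222) = 222 + 0.9·9 = 230.1.

230.10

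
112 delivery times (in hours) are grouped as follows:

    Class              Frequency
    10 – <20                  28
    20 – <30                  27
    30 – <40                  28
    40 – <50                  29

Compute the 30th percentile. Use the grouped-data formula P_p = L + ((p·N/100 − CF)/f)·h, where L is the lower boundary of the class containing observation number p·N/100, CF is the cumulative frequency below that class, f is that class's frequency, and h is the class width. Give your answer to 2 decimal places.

N = 112; target position k = 30/100 · 112 = 33.6.
Cumulative frequencies: 28, 55, 83, 112.
Observation 33.6 falls in the class 20 – <30.
L = 20, CF = 28, f = 27, h = 10.
P30 = 20 + ((33.6 − 28)/27)·10 = 20 + 2.07407 = 22.0741.

22.07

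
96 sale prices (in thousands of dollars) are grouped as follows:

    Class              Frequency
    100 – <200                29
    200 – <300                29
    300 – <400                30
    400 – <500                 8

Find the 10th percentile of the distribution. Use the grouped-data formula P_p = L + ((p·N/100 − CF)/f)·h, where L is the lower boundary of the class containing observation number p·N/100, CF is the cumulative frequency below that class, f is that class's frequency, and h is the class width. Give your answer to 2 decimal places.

N = 96; target position k = 10/100 · 96 = 9.6.
Cumulative frequencies: 29, 58, 88, 96.
Observation 9.6 falls in the class 100 – <200.
L = 100, CF = 0, f = 29, h = 100.
P10 = 100 + ((9.6 − 0)/29)·100 = 100 + 33.1034 = 133.103.

133.10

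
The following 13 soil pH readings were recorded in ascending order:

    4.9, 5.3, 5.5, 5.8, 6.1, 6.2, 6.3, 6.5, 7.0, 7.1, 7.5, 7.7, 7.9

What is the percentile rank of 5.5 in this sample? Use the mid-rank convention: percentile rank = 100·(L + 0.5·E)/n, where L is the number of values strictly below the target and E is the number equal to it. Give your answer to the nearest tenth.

Count below 5.5: L = 2; count equal: E = 1; n = 13.
Percentile rank = 100·(2 + 0.5·1)/13 = 100·2.5/13 = 19.23.

19.2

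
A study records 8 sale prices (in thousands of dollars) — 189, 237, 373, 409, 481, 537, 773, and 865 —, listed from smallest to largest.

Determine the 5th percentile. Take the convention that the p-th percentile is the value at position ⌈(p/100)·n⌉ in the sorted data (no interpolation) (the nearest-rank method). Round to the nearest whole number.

n = 8.
Position = ⌈5/100 · 8⌉ = ⌈0.4⌉ = 1.
The value at rank 1 is 189.

189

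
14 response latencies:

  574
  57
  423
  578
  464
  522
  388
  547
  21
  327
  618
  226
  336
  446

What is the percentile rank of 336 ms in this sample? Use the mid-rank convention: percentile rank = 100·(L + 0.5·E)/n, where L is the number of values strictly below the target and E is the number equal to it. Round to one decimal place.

Sorted: 21, 57, 226, 327, 336, 388, 423, 446, 464, 522, 547, 574, 578, 618.
Count below 336: L = 4; count equal: E = 1; n = 14.
Percentile rank = 100·(4 + 0.5·1)/14 = 100·4.5/14 = 32.14.

32.1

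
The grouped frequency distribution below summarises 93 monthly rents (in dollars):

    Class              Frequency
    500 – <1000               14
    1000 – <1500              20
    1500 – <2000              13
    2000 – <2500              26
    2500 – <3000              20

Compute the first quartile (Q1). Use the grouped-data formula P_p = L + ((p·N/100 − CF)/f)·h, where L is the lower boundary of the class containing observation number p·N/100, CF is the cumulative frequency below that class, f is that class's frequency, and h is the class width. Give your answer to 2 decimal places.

N = 93; target position k = 25/100 · 93 = 23.25.
Cumulative frequencies: 14, 34, 47, 73, 93.
Observation 23.25 falls in the class 1000 – <1500.
L = 1000, CF = 14, f = 20, h = 500.
P25 = 1000 + ((23.25 − 14)/20)·500 = 1000 + 231.25 = 1231.25.

1231.25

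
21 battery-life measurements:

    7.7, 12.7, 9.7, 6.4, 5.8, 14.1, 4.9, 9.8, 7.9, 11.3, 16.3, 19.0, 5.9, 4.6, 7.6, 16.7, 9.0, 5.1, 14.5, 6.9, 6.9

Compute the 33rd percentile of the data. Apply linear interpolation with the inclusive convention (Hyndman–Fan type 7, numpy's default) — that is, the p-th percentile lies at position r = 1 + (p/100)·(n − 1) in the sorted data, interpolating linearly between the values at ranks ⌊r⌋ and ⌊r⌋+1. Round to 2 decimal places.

Sorted: 4.6, 4.9, 5.1, 5.8, 5.9, 6.4, 6.9, 6.9, 7.6, 7.7, 7.9, 9.0, 9.7, 9.8, 11.3, 12.7, 14.1, 14.5, 16.3, 16.7, 19.0.
n = 21.
r = 1 + (33/100)·(21 − 1) = 1 + 6.6 = 7.6.
Rank 7 is 6.9 and rank 8 is 6.9.
Interpolate: 6.9 + 0.6·(6.9 − 6.9) = 6.9 + 0.6·0 = 6.9.

6.90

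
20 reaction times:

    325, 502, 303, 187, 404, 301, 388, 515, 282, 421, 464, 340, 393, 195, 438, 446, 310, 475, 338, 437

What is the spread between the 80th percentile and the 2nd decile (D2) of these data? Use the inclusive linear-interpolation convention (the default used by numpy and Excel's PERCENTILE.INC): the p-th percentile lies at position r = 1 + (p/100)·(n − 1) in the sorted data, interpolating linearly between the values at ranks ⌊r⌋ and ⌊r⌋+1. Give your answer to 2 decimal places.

Sorted: 187, 195, 282, 301, 303, 310, 325, 338, 340, 388, 393, 404, 421, 437, 438, 446, 464, 475, 502, 515.
n = 20.
P20: r = 4.8; ranks 4–5 are 301, 303; interpolating gives 302.6.
P80: r = 16.2; ranks 16–17 are 446, 464; interpolating gives 449.6.
Difference: 449.6 − 302.6 = 147.

147.00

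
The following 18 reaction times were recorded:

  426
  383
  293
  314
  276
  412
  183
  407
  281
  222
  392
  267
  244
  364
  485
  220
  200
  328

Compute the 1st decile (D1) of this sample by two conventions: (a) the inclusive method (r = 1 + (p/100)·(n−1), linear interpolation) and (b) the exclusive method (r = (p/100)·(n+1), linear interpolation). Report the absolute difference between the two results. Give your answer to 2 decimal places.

15.70

Sorted: 183, 200, 220, 222, 244, 267, 276, 281, 293, 314, 328, 364, 383, 392, 407, 412, 426, 485.
n = 18.
(a) r = 2.7; between ranks 2 (200) and 3 (220): 214.
(b) r = 1.9; between ranks 1 (183) and 2 (200): 198.3.
|214 − 198.3| = 15.7.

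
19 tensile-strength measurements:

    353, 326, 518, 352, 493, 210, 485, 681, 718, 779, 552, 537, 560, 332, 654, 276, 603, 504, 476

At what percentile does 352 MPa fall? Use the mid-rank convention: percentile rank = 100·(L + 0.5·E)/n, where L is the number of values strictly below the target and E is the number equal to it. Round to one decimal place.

Sorted: 210, 276, 326, 332, 352, 353, 476, 485, 493, 504, 518, 537, 552, 560, 603, 654, 681, 718, 779.
Count below 352: L = 4; count equal: E = 1; n = 19.
Percentile rank = 100·(4 + 0.5·1)/19 = 100·4.5/19 = 23.68.

23.7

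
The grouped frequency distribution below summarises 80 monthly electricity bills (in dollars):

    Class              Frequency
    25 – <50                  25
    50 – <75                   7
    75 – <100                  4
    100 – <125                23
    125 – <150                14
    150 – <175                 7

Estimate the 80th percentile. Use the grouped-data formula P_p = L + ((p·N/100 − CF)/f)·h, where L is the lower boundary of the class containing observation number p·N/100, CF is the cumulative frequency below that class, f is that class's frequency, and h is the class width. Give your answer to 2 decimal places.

N = 80; target position k = 80/100 · 80 = 64.
Cumulative frequencies: 25, 32, 36, 59, 73, 80.
Observation 64 falls in the class 125 – <150.
L = 125, CF = 59, f = 14, h = 25.
P80 = 125 + ((64 − 59)/14)·25 = 125 + 8.92857 = 133.929.

133.93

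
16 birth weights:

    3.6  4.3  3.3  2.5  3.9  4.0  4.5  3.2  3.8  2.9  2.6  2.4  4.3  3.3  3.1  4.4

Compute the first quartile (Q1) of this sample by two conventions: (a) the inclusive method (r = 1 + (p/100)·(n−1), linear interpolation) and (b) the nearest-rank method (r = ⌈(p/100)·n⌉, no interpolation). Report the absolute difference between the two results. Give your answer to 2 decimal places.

Sorted: 2.4, 2.5, 2.6, 2.9, 3.1, 3.2, 3.3, 3.3, 3.6, 3.8, 3.9, 4.0, 4.3, 4.3, 4.4, 4.5.
n = 16.
(a) r = 4.75; between ranks 4 (2.9) and 5 (3.1): 3.05.
(b) the nearest-rank method: rank 4 → 2.9.
|3.05 − 2.9| = 0.15.

0.15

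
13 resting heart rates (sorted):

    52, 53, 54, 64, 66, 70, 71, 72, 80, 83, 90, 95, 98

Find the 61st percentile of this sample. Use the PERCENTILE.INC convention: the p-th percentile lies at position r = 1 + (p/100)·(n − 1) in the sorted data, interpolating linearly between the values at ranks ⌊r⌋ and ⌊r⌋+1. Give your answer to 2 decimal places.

74.56

n = 13.
r = 1 + (61/100)·(13 − 1) = 1 + 7.32 = 8.32.
Rank 8 is 72 and rank 9 is 80.
Interpolate: 72 + 0.32·(80 − 72) = 72 + 0.32·8 = 74.56.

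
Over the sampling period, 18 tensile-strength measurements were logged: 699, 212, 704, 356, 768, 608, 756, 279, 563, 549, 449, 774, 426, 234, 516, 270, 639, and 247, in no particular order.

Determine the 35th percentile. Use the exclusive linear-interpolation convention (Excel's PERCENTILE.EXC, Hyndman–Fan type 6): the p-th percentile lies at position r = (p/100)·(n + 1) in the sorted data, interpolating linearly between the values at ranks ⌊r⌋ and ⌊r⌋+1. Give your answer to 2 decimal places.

401.50

Sorted: 212, 234, 247, 270, 279, 356, 426, 449, 516, 549, 563, 608, 639, 699, 704, 756, 768, 774.
n = 18.
r = (35/100)·(18 + 1) = 6.65.
Rank 6 is 356 and rank 7 is 426.
Interpolate: 356 + 0.65·(426 − 356) = 356 + 0.65·70 = 401.5.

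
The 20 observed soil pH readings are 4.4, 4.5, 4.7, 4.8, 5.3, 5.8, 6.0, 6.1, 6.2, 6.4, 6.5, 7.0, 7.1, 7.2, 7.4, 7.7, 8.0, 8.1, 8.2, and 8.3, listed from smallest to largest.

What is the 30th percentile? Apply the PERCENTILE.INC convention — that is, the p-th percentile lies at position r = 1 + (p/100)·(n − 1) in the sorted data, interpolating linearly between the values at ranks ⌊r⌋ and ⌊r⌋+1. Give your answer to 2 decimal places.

n = 20.
r = 1 + (30/100)·(20 − 1) = 1 + 5.7 = 6.7.
Rank 6 is 5.8 and rank 7 is 6.0.
Interpolate: 5.8 + 0.7·(6.0 − 5.8) = 5.8 + 0.7·0.2 = 5.94.

5.94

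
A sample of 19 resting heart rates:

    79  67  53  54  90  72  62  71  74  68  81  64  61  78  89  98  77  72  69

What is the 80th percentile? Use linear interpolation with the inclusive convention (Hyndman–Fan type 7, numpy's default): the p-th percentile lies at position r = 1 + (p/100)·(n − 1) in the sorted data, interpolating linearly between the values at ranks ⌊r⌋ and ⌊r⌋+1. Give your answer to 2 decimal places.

79.80

Sorted: 53, 54, 61, 62, 64, 67, 68, 69, 71, 72, 72, 74, 77, 78, 79, 81, 89, 90, 98.
n = 19.
r = 1 + (80/100)·(19 − 1) = 1 + 14.4 = 15.4.
Rank 15 is 79 and rank 16 is 81.
Interpolate: 79 + 0.4·(81 − 79) = 79 + 0.4·2 = 79.8.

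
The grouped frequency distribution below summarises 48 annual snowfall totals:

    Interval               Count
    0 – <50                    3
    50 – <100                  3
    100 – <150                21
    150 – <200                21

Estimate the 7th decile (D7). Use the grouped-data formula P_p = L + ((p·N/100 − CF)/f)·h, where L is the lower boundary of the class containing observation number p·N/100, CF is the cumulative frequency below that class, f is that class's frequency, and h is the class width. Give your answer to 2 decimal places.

N = 48; target position k = 70/100 · 48 = 33.6.
Cumulative frequencies: 3, 6, 27, 48.
Observation 33.6 falls in the class 150 – <200.
L = 150, CF = 27, f = 21, h = 50.
P70 = 150 + ((33.6 − 27)/21)·50 = 150 + 15.7143 = 165.714.

165.71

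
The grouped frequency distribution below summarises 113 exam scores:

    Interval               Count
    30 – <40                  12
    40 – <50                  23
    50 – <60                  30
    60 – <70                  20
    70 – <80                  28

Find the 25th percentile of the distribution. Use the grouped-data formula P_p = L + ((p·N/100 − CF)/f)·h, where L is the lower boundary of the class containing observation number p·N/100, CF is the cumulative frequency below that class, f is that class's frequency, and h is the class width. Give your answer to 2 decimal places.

N = 113; target position k = 25/100 · 113 = 28.25.
Cumulative frequencies: 12, 35, 65, 85, 113.
Observation 28.25 falls in the class 40 – <50.
L = 40, CF = 12, f = 23, h = 10.
P25 = 40 + ((28.25 − 12)/23)·10 = 40 + 7.06522 = 47.0652.

47.07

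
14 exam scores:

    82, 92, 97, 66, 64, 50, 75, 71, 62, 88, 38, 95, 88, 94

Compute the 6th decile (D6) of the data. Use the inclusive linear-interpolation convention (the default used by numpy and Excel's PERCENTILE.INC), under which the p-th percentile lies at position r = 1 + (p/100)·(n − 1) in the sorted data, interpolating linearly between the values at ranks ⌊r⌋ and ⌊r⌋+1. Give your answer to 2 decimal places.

86.80

Sorted: 38, 50, 62, 64, 66, 71, 75, 82, 88, 88, 92, 94, 95, 97.
n = 14.
r = 1 + (60/100)·(14 − 1) = 1 + 7.8 = 8.8.
Rank 8 is 82 and rank 9 is 88.
Interpolate: 82 + 0.8·(88 − 82) = 82 + 0.8·6 = 86.8.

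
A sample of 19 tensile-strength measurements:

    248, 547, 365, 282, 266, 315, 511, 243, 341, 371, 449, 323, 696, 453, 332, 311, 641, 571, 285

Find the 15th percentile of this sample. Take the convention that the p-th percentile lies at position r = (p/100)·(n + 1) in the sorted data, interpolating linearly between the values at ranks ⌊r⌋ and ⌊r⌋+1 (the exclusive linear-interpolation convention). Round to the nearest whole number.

Sorted: 243, 248, 266, 282, 285, 311, 315, 323, 332, 341, 365, 371, 449, 453, 511, 547, 571, 641, 696.
n = 19.
r = (15/100)·(19 + 1) = 3.
r is an integer, so P15 is the value at rank 3: 266.

266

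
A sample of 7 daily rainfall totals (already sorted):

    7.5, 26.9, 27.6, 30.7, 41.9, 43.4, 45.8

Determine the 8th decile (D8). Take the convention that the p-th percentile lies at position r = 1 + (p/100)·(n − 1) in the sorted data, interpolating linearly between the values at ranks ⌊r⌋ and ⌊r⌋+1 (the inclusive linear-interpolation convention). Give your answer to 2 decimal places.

43.10

n = 7.
r = 1 + (80/100)·(7 − 1) = 1 + 4.8 = 5.8.
Rank 5 is 41.9 and rank 6 is 43.4.
Interpolate: 41.9 + 0.8·(43.4 − 41.9) = 41.9 + 0.8·1.5 = 43.1.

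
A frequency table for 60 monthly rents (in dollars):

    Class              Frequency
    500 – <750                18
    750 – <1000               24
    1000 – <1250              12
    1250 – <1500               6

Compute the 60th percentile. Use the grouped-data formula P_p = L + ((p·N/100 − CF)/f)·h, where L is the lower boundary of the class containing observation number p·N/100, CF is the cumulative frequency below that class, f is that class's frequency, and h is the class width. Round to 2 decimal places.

937.50

N = 60; target position k = 60/100 · 60 = 36.
Cumulative frequencies: 18, 42, 54, 60.
Observation 36 falls in the class 750 – <1000.
L = 750, CF = 18, f = 24, h = 250.
P60 = 750 + ((36 − 18)/24)·250 = 750 + 187.5 = 937.5.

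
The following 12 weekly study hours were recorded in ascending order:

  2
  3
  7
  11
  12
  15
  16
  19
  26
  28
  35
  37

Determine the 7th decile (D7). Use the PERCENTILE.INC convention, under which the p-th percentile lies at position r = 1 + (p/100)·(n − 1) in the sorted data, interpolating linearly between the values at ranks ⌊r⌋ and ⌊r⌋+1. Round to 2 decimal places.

23.90

n = 12.
r = 1 + (70/100)·(12 − 1) = 1 + 7.7 = 8.7.
Rank 8 is 19 and rank 9 is 26.
Interpolate: 19 + 0.7·(26 − 19) = 19 + 0.7·7 = 23.9.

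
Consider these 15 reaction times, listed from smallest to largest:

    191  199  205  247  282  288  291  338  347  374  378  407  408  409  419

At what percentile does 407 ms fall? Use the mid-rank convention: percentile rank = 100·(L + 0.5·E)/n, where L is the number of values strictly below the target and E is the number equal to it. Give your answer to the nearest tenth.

Count below 407: L = 11; count equal: E = 1; n = 15.
Percentile rank = 100·(11 + 0.5·1)/15 = 100·11.5/15 = 76.67.

76.7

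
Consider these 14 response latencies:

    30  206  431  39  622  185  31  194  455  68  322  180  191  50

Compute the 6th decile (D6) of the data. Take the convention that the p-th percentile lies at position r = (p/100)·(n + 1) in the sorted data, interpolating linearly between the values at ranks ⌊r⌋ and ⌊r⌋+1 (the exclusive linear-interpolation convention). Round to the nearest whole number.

194

Sorted: 30, 31, 39, 50, 68, 180, 185, 191, 194, 206, 322, 431, 455, 622.
n = 14.
r = (60/100)·(14 + 1) = 9.
r is an integer, so P60 is the value at rank 9: 194.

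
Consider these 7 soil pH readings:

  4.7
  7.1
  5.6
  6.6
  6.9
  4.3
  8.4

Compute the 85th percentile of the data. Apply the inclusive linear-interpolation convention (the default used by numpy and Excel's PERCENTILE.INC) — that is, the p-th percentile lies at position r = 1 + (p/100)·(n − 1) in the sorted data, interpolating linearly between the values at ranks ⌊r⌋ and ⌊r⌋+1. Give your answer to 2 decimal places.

7.23

Sorted: 4.3, 4.7, 5.6, 6.6, 6.9, 7.1, 8.4.
n = 7.
r = 1 + (85/100)·(7 − 1) = 1 + 5.1 = 6.1.
Rank 6 is 7.1 and rank 7 is 8.4.
Interpolate: 7.1 + 0.1·(8.4 − 7.1) = 7.1 + 0.1·1.3 = 7.23.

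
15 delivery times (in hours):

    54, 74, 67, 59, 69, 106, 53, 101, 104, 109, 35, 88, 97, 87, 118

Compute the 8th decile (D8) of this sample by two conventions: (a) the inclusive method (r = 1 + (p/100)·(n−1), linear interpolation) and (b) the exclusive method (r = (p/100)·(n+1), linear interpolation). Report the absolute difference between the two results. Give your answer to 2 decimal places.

1.20

Sorted: 35, 53, 54, 59, 67, 69, 74, 87, 88, 97, 101, 104, 106, 109, 118.
n = 15.
(a) r = 12.2; between ranks 12 (104) and 13 (106): 104.4.
(b) r = 12.8; between ranks 12 (104) and 13 (106): 105.6.
|104.4 − 105.6| = 1.2.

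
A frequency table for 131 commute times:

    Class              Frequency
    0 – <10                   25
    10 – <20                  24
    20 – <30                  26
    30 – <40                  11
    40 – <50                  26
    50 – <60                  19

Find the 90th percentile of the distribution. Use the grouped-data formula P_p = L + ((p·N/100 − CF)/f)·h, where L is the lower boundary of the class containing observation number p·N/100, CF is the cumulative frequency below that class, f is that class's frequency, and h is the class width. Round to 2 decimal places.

N = 131; target position k = 90/100 · 131 = 117.9.
Cumulative frequencies: 25, 49, 75, 86, 112, 131.
Observation 117.9 falls in the class 50 – <60.
L = 50, CF = 112, f = 19, h = 10.
P90 = 50 + ((117.9 − 112)/19)·10 = 50 + 3.10526 = 53.1053.

53.11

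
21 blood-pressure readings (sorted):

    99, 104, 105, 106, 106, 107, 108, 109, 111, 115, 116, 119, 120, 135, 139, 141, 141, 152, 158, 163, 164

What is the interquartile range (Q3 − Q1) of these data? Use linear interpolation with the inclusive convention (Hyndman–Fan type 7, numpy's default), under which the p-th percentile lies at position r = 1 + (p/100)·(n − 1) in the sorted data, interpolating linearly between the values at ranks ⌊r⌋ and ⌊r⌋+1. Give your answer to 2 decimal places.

34.00

n = 21.
P25: r = 6 (integer) → 107.
P75: r = 16 (integer) → 141.
Difference: 141 − 107 = 34.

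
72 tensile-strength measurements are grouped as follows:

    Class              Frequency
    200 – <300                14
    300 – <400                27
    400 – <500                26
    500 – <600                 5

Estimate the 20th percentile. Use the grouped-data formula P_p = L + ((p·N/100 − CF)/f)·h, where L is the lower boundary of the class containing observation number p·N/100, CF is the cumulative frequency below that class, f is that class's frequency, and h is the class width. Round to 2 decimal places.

N = 72; target position k = 20/100 · 72 = 14.4.
Cumulative frequencies: 14, 41, 67, 72.
Observation 14.4 falls in the class 300 – <400.
L = 300, CF = 14, f = 27, h = 100.
P20 = 300 + ((14.4 − 14)/27)·100 = 300 + 1.48148 = 301.481.

301.48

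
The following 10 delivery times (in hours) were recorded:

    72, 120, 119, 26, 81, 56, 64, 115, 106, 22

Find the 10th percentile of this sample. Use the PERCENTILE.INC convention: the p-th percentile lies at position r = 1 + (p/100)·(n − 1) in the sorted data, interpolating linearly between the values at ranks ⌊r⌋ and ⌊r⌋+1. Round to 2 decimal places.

Sorted: 22, 26, 56, 64, 72, 81, 106, 115, 119, 120.
n = 10.
r = 1 + (10/100)·(10 − 1) = 1 + 0.9 = 1.9.
Rank 1 is 22 and rank 2 is 26.
Interpolate: 22 + 0.9·(26 − 22) = 22 + 0.9·4 = 25.6.

25.60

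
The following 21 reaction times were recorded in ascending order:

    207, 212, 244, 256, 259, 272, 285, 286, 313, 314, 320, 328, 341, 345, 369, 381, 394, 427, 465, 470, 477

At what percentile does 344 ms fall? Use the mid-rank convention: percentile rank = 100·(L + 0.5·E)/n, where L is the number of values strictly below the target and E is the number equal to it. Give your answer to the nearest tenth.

Count below 344: L = 13; count equal: E = 0; n = 21.
Percentile rank = 100·(13 + 0.5·0)/21 = 100·13/21 = 61.9.

61.9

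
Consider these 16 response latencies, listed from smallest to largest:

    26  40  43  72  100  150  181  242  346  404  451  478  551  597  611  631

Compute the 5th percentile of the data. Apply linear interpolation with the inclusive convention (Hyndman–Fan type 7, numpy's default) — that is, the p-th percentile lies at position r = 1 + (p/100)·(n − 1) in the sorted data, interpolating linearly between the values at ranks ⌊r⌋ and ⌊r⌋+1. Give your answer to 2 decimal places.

n = 16.
r = 1 + (5/100)·(16 − 1) = 1 + 0.75 = 1.75.
Rank 1 is 26 and rank 2 is 40.
Interpolate: 26 + 0.75·(40 − 26) = 26 + 0.75·14 = 36.5.

36.50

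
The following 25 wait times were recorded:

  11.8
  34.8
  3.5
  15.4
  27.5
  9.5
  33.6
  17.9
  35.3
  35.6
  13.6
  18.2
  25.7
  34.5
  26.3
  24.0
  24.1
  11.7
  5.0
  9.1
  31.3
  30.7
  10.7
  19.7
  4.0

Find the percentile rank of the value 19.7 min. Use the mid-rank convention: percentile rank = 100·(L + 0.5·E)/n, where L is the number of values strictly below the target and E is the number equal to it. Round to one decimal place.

50.0

Sorted: 3.5, 4.0, 5.0, 9.1, 9.5, 10.7, 11.7, 11.8, 13.6, 15.4, 17.9, 18.2, 19.7, 24.0, 24.1, 25.7, 26.3, 27.5, 30.7, 31.3, 33.6, 34.5, 34.8, 35.3, 35.6.
Count below 19.7: L = 12; count equal: E = 1; n = 25.
Percentile rank = 100·(12 + 0.5·1)/25 = 100·12.5/25 = 50.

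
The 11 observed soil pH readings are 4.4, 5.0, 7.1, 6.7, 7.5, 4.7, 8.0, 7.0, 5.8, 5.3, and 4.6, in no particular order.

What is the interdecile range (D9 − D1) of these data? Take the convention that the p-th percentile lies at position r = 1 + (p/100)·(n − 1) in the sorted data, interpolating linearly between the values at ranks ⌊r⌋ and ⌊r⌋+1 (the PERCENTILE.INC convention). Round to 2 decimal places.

Sorted: 4.4, 4.6, 4.7, 5.0, 5.3, 5.8, 6.7, 7.0, 7.1, 7.5, 8.0.
n = 11.
P10: r = 2 (integer) → 4.6.
P90: r = 10 (integer) → 7.5.
Difference: 7.5 − 4.6 = 2.9.

2.90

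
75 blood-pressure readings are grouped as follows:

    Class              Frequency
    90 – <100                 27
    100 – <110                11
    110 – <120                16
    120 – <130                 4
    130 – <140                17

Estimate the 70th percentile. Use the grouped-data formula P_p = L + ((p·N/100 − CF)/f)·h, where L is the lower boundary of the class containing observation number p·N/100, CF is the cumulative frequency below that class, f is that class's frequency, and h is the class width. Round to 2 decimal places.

119.06

N = 75; target position k = 70/100 · 75 = 52.5.
Cumulative frequencies: 27, 38, 54, 58, 75.
Observation 52.5 falls in the class 110 – <120.
L = 110, CF = 38, f = 16, h = 10.
P70 = 110 + ((52.5 − 38)/16)·10 = 110 + 9.0625 = 119.062.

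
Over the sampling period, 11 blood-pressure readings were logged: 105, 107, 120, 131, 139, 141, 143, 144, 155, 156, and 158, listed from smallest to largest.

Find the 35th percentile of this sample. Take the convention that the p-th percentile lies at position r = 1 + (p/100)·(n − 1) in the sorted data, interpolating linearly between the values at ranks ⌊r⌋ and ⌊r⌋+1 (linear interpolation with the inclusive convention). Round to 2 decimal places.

135.00

n = 11.
r = 1 + (35/100)·(11 − 1) = 1 + 3.5 = 4.5.
Rank 4 is 131 and rank 5 is 139.
Interpolate: 131 + 0.5·(139 − 131) = 131 + 0.5·8 = 135.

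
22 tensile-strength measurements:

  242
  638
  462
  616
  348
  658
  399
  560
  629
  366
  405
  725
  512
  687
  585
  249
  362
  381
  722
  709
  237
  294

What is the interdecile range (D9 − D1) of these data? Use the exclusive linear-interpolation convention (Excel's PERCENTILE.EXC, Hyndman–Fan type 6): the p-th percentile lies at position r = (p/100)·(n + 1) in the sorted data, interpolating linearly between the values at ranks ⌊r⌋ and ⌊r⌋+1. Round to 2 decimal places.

Sorted: 237, 242, 249, 294, 348, 362, 366, 381, 399, 405, 462, 512, 560, 585, 616, 629, 638, 658, 687, 709, 722, 725.
n = 22.
P10: r = 2.3; ranks 2–3 are 242, 249; interpolating gives 244.1.
P90: r = 20.7; ranks 20–21 are 709, 722; interpolating gives 718.1.
Difference: 718.1 − 244.1 = 474.

474.00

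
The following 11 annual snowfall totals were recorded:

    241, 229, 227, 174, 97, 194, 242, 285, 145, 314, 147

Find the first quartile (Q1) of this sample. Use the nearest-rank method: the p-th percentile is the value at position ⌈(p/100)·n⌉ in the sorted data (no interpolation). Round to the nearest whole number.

147

Sorted: 97, 145, 147, 174, 194, 227, 229, 241, 242, 285, 314.
n = 11.
Position = ⌈25/100 · 11⌉ = ⌈2.75⌉ = 3.
The value at rank 3 is 147.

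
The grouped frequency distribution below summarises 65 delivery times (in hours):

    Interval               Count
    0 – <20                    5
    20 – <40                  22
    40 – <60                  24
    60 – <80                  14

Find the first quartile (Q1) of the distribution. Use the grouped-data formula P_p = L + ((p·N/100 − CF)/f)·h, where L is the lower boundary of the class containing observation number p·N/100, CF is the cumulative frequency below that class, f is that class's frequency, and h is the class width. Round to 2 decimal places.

30.23

N = 65; target position k = 25/100 · 65 = 16.25.
Cumulative frequencies: 5, 27, 51, 65.
Observation 16.25 falls in the class 20 – <40.
L = 20, CF = 5, f = 22, h = 20.
P25 = 20 + ((16.25 − 5)/22)·20 = 20 + 10.2273 = 30.2273.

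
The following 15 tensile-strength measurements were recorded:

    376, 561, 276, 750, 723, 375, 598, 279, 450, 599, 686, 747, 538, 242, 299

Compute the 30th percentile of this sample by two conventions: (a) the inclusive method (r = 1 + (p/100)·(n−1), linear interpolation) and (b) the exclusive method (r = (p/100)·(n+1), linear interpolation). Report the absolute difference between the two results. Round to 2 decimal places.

15.40

Sorted: 242, 276, 279, 299, 375, 376, 450, 538, 561, 598, 599, 686, 723, 747, 750.
n = 15.
(a) r = 5.2; between ranks 5 (375) and 6 (376): 375.2.
(b) r = 4.8; between ranks 4 (299) and 5 (375): 359.8.
|375.2 − 359.8| = 15.4.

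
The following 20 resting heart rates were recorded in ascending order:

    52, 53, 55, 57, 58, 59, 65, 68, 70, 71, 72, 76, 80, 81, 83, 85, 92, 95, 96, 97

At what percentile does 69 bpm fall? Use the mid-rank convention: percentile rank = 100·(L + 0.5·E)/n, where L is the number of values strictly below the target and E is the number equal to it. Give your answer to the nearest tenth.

40.0

Count below 69: L = 8; count equal: E = 0; n = 20.
Percentile rank = 100·(8 + 0.5·0)/20 = 100·8/20 = 40.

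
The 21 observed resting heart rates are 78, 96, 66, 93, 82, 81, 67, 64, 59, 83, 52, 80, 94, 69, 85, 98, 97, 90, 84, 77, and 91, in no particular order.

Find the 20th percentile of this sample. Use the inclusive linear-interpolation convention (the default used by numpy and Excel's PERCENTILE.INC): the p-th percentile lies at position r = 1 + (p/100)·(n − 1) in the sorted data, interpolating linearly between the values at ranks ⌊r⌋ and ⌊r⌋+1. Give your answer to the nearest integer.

67

Sorted: 52, 59, 64, 66, 67, 69, 77, 78, 80, 81, 82, 83, 84, 85, 90, 91, 93, 94, 96, 97, 98.
n = 21.
r = 1 + (20/100)·(21 − 1) = 1 + 4 = 5.
r is an integer, so P20 is the value at rank 5: 67.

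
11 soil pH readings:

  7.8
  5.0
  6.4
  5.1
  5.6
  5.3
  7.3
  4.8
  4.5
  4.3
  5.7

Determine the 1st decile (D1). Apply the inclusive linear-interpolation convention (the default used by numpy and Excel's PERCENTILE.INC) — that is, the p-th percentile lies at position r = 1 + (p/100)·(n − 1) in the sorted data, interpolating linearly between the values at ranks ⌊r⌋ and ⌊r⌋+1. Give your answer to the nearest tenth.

4.5

Sorted: 4.3, 4.5, 4.8, 5.0, 5.1, 5.3, 5.6, 5.7, 6.4, 7.3, 7.8.
n = 11.
r = 1 + (10/100)·(11 − 1) = 1 + 1 = 2.
r is an integer, so P10 is the value at rank 2: 4.5.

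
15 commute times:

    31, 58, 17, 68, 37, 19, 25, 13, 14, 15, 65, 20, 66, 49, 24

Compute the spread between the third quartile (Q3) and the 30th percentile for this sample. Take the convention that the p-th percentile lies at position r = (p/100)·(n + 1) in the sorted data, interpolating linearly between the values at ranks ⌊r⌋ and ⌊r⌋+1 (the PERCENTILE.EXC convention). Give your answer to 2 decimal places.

Sorted: 13, 14, 15, 17, 19, 20, 24, 25, 31, 37, 49, 58, 65, 66, 68.
n = 15.
P30: r = 4.8; ranks 4–5 are 17, 19; interpolating gives 18.6.
P75: r = 12 (integer) → 58.
Difference: 58 − 18.6 = 39.4.

39.40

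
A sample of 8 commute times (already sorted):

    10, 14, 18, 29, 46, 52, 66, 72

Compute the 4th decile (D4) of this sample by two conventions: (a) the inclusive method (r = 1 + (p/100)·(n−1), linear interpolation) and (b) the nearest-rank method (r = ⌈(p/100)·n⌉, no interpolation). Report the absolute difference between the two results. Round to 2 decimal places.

2.20

n = 8.
(a) r = 3.8; between ranks 3 (18) and 4 (29): 26.8.
(b) the nearest-rank method: rank 4 → 29.
|26.8 − 29| = 2.2.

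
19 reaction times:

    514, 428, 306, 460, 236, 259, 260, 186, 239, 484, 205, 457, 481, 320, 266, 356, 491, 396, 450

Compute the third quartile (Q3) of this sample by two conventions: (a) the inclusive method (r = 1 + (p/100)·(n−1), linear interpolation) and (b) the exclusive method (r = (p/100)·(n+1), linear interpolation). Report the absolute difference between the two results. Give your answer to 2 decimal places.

1.50

Sorted: 186, 205, 236, 239, 259, 260, 266, 306, 320, 356, 396, 428, 450, 457, 460, 481, 484, 491, 514.
n = 19.
(a) r = 14.5; between ranks 14 (457) and 15 (460): 458.5.
(b) r = 15 → value at rank 15 = 460.
|458.5 − 460| = 1.5.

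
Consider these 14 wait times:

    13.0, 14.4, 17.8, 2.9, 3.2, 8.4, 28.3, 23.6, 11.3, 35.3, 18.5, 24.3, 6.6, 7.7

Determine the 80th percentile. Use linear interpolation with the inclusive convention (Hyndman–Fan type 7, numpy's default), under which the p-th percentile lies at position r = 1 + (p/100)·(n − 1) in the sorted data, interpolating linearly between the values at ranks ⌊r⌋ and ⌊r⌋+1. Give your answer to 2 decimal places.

23.88

Sorted: 2.9, 3.2, 6.6, 7.7, 8.4, 11.3, 13.0, 14.4, 17.8, 18.5, 23.6, 24.3, 28.3, 35.3.
n = 14.
r = 1 + (80/100)·(14 − 1) = 1 + 10.4 = 11.4.
Rank 11 is 23.6 and rank 12 is 24.3.
Interpolate: 23.6 + 0.4·(24.3 − 23.6) = 23.6 + 0.4·0.7 = 23.88.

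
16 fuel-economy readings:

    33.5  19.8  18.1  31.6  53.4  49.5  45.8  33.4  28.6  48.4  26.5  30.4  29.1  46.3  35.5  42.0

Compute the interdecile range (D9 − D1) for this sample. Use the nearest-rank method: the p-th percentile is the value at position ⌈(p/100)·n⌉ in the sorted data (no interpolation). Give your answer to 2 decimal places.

Sorted: 18.1, 19.8, 26.5, 28.6, 29.1, 30.4, 31.6, 33.4, 33.5, 35.5, 42.0, 45.8, 46.3, 48.4, 49.5, 53.4.
n = 16.
P10: rank ⌈10/100·16⌉ = 2 → 19.8.
P90: rank ⌈90/100·16⌉ = 15 → 49.5.
Difference: 49.5 − 19.8 = 29.7.

29.70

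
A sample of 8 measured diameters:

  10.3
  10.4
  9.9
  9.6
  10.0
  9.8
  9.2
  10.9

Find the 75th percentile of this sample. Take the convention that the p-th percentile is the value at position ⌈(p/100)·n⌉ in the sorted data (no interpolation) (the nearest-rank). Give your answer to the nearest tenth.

Sorted: 9.2, 9.6, 9.8, 9.9, 10.0, 10.3, 10.4, 10.9.
n = 8.
Position = ⌈75/100 · 8⌉ = ⌈6⌉ = 6.
The value at rank 6 is 10.3.

10.3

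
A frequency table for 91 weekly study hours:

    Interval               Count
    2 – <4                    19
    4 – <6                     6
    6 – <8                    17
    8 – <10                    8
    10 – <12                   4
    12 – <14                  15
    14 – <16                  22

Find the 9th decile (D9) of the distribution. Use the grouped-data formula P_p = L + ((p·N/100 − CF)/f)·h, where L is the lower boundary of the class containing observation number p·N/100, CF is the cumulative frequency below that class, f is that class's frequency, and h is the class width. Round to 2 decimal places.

N = 91; target position k = 90/100 · 91 = 81.9.
Cumulative frequencies: 19, 25, 42, 50, 54, 69, 91.
Observation 81.9 falls in the class 14 – <16.
L = 14, CF = 69, f = 22, h = 2.
P90 = 14 + ((81.9 − 69)/22)·2 = 14 + 1.17273 = 15.1727.

15.17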